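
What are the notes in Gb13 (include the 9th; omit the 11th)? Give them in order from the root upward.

Gb, Bb, Db, Fb, Ab, Eb

Gb13: dominant thirteenth on Gb.
Gb — root
Bb — major 3rd
Db — perfect 5th
Fb — minor 7th
Ab — major 9th
Eb — major 13th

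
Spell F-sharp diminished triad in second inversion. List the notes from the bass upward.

F-sharp diminished triad = F-sharp–A–C; second inversion → fifth (C) lowest.

C F-sharp A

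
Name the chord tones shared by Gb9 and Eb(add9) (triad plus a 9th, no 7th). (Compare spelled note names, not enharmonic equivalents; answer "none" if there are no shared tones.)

Gb9 = Gb, Bb, Db, Fb, Ab.
Eb(add9) = Eb, G, Bb, F.
Shared: Bb.

Bb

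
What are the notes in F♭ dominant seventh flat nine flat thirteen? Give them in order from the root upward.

F♭ dominant seventh flat nine flat thirteen: dominant seventh flat nine flat thirteen on F-flat.
Root: F-flat
Major 3rd (3rd): A-flat
Perfect 5th (5th): C-flat
Minor 7th (7th): E-double-flat
Minor 9th (9th): G-double-flat
Minor 13th (13th): D-double-flat

F-flat – A-flat – C-flat – E-double-flat – G-double-flat – D-double-flat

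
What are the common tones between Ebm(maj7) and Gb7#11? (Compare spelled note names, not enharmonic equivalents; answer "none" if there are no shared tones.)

Ebm(maj7) = Eb, Gb, Bb, D.
Gb7#11 = Gb, Bb, Db, Fb, C.
Shared: Gb, Bb.

Gb Bb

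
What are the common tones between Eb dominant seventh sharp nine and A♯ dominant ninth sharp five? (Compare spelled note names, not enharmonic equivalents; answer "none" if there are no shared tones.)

Eb dominant seventh sharp nine: E-flat G B-flat D-flat F-sharp
A♯ dominant ninth sharp five: A-sharp C-double-sharp E-double-sharp G-sharp B-sharp
Common to both → none.

none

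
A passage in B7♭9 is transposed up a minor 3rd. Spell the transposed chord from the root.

B up a minor 3rd → D. New chord: D dominant seventh flat nine.
- root: D
- major 3rd: F#
- perfect 5th: A
- minor 7th: C
- minor 9th: Eb

D  F#  A  C  Eb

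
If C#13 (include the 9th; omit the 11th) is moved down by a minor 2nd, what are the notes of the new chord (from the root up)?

A minor 2nd down from C# is B#, so the new chord is B# dominant thirteenth.
- root: B#
- major 3rd: D##
- perfect 5th: F##
- minor 7th: A#
- major 9th: C##
- major 13th: G##

B# – D## – F## – A# – C## – G##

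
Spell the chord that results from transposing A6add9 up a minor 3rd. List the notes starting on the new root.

C E G A D

Transposed root: A → C (minor 3rd up). So we spell C six-nine:
- root: C
- major 3rd: E
- perfect 5th: G
- major 6th: A
- major 9th: D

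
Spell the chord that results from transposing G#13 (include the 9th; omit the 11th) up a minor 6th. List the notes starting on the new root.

E, G#, B, D, F#, C#

Transposed root: G# → E (minor 6th up). So we spell E dominant thirteenth:
Root: E
Major 3rd (3rd): G#
Perfect 5th (5th): B
Minor 7th (7th): D
Major 9th (9th): F#
Major 13th (13th): C#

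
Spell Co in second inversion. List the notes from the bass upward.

In root position, Co is C–Eb–Gb.
Second inversion puts the fifth (Gb) in the bass.

Gb C Eb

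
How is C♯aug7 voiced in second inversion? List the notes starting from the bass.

In root position, C♯aug7 is C#–E#–G##–B.
Second inversion puts the fifth (G##) in the bass.

G##, B, C#, E#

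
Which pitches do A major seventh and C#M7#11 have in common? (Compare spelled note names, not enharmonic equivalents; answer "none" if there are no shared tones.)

C#, G#

A major seventh: A C# E G#
C#M7#11: C# E# G# B# F##
Common to both → C#, G#.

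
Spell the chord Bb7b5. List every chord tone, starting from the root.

B♭  D  F♭  A♭

Bb7b5: dominant seventh flat five on B♭.
Root: B♭
Major 3rd (3rd): D
Diminished 5th (5th): F♭
Minor 7th (7th): A♭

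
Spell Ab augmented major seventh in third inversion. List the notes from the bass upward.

Ab augmented major seventh = Ab–C–E–G; third inversion → seventh (G) lowest.

G, Ab, C, E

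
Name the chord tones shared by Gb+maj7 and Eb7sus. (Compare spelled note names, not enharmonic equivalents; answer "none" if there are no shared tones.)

Gb+maj7 = Gb, Bb, D, F.
Eb7sus = Eb, Ab, Bb, Db.
Shared: Bb.

Bb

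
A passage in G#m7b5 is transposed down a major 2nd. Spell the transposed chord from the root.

G# down a major 2nd → F#. New chord: F# half-diminished seventh.
Root: F#
Minor 3rd (3rd): A
Diminished 5th (5th): C
Minor 7th (7th): E

F#  A  C  E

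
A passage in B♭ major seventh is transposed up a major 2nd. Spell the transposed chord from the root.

Transposed root: B♭ → C (major 2nd up). So we spell C major seventh:
- root: C
- major 3rd: E
- perfect 5th: G
- major 7th: B

C  E  G  B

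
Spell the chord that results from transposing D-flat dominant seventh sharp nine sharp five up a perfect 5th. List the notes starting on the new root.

A perfect 5th up from Db is Ab, so the new chord is Ab dominant seventh sharp nine sharp five.
Root: Ab
Major 3rd (3rd): C
Augmented 5th (5th): E
Minor 7th (7th): Gb
Augmented 9th (9th): B

Ab, C, E, Gb, B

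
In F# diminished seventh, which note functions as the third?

A

Root of F# diminished seventh = F-sharp. The 3rd is a minor 3rd: F-sharp up a minor 3rd → A.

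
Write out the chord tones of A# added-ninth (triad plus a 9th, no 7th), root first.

A# added-ninth is an added-ninth built on A#.
Root: A#
Major 3rd (3rd): C##
Perfect 5th (5th): E#
Major 9th (9th): B#

A#, C##, E#, B#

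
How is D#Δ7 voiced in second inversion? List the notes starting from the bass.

In root position, D#Δ7 is D#–F##–A#–C##.
Second inversion puts the fifth (A#) in the bass.

A# – C## – D# – F##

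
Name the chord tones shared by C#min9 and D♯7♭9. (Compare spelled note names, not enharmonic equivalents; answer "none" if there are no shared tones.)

C# E D#

C#min9: C# E G# B D#
D♯7♭9: D# F## A# C# E
Common to both → C#, E, D#.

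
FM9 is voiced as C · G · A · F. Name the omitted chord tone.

The full FM9 chord is F, A, C, E, G.
Comparing with the voicing, the major 7th (7th) — E — is absent.

E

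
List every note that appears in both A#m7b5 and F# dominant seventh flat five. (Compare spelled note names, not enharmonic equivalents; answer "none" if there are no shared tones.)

A# – E

A#m7b5: A# C# E G#
F# dominant seventh flat five: F# A# C E
Common to both → A#, E.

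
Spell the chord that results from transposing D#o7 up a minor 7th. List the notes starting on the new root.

C#  E  G  Bb

A minor 7th up from D# is C#, so the new chord is C# diminished seventh.
C# — root
E — minor 3rd
G — diminished 5th
Bb — diminished 7th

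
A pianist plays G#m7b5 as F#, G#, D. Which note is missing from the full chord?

B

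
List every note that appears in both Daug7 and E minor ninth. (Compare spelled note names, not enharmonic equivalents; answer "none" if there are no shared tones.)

Daug7: D F♯ A♯ C
E minor ninth: E G B D F♯
Common to both → D, F♯.

D F♯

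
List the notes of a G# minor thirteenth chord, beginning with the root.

G#, B, D#, F#, A#, C#, E#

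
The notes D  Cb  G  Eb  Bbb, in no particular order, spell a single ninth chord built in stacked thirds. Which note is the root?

Stacking in thirds gives Cb – Eb – G – Bbb – D, so Cb is the root — Cb dominant seventh sharp nine sharp five.

Cb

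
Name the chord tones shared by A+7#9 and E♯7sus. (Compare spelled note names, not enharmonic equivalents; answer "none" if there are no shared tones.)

A+7#9: A C# E# G B#
E♯7sus: E# A# B# D#
Common to both → E#, B#.

E#, B#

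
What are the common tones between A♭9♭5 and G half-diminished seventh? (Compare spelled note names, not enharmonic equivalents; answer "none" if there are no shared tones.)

A♭9♭5: Ab C Ebb Gb Bb
G half-diminished seventh: G Bb Db F
Common to both → Bb.

Bb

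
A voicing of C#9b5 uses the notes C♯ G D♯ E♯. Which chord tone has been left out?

C#9b5 = C♯, E♯, G, B, D♯. The voicing lacks the 7th (minor 7th), B.

B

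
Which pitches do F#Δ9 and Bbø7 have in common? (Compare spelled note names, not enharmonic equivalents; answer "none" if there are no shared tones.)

none

F#Δ9: F# A# C# E# G#
Bbø7: Bb Db Fb Ab
Common to both → none.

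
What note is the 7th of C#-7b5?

B

C#-7b5 is built on C♯; its 7th is a minor 7th above the root.
A seventh above C uses the letter B, and the minor 7th above C♯ is B.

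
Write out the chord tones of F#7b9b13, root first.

F#7b9b13: dominant seventh flat nine flat thirteen on F#.
Root: F#
Major 3rd (3rd): A#
Perfect 5th (5th): C#
Minor 7th (7th): E
Minor 9th (9th): G
Minor 13th (13th): D

F#, A#, C#, E, G, D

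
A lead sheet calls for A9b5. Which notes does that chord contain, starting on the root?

A, C#, Eb, G, B

A9b5 is a dominant ninth flat five built on A.
Root: A
Major 3rd (3rd): C#
Diminished 5th (5th): Eb
Minor 7th (7th): G
Major 9th (9th): B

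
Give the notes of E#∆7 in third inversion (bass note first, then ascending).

D## – E# – G## – B#

E#∆7 = E#–G##–B#–D##; third inversion → seventh (D##) lowest.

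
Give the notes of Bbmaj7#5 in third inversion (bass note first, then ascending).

A, Bb, D, F#

Bbmaj7#5 = Bb–D–F#–A; third inversion → seventh (A) lowest.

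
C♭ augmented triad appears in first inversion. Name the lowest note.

E-flat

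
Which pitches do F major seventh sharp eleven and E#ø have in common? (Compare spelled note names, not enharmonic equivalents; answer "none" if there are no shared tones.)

F major seventh sharp eleven: F A C E B
E#ø: E# G# B D#
Common to both → B.

B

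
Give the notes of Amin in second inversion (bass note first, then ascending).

E, A, C

Amin = A–C–E; second inversion → fifth (E) lowest.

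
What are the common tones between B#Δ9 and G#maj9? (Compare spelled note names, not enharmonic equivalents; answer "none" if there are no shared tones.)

B# F##

B#Δ9: B# D## F## A## C##
G#maj9: G# B# D# F## A#
Common to both → B#, F##.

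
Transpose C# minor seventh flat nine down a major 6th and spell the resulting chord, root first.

E, G, B, D, F

Transposed root: C# → E (major 6th down). So we spell E minor seventh flat nine:
- root: E
- minor 3rd: G
- perfect 5th: B
- minor 7th: D
- minor 9th: F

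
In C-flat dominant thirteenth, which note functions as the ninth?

D-flat

Root of C-flat dominant thirteenth = C-flat. The 9th is a major 9th: C-flat up a major 9th → D-flat.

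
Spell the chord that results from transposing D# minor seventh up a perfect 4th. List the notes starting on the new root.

G-sharp, B, D-sharp, F-sharp

D-sharp up a perfect 4th → G-sharp. New chord: G-sharp minor seventh.
Root: G-sharp
Minor 3rd (3rd): B
Perfect 5th (5th): D-sharp
Minor 7th (7th): F-sharp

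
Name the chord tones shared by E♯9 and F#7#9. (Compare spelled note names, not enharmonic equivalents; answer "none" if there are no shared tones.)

G𝄪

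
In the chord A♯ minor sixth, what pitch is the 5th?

E-sharp

Root of A♯ minor sixth = A-sharp. The 5th is a perfect 5th: A-sharp up a perfect 5th → E-sharp.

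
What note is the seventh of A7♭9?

G

Root of A7♭9 = A. The 7th is a minor 7th: A up a minor 7th → G.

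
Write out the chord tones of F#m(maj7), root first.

F# – A – C# – E#

Root F#, quality minor-major seventh:
root → F#
3rd (minor 3rd) → A
5th (perfect 5th) → C#
7th (major 7th) → E#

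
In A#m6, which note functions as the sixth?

F##

A#m6 is built on A#; its 6th is a major 6th above the root.
A sixth above A uses the letter F, and the major 6th above A# is F##.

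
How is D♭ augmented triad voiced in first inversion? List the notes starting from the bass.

D♭ augmented triad = Db–F–A; first inversion → third (F) lowest.

F A Db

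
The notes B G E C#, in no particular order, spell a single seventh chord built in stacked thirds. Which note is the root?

C#

Stacking in thirds gives C# – E – G – B, so C# is the root — C# half-diminished seventh.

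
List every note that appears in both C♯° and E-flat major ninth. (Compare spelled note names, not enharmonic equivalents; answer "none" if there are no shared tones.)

G

C♯°: C# E G
E-flat major ninth: Eb G Bb D F
Common to both → G.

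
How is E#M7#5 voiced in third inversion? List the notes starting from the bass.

E#M7#5 = E#–G##–B##–D##; third inversion → seventh (D##) lowest.

D## E# G## B##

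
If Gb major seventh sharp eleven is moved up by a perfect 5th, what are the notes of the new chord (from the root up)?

Db  F  Ab  C  G

Gb up a perfect 5th → Db. New chord: Db major seventh sharp eleven.
- root: Db
- major 3rd: F
- perfect 5th: Ab
- major 7th: C
- augmented 11th: G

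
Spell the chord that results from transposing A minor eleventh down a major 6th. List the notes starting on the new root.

A down a major 6th → C. New chord: C minor eleventh.
Root: C
Minor 3rd (3rd): E-flat
Perfect 5th (5th): G
Minor 7th (7th): B-flat
Major 9th (9th): D
Perfect 11th (11th): F

C  E-flat  G  B-flat  D  F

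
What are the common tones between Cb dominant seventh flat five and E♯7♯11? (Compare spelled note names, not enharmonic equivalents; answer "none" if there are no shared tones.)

Cb dominant seventh flat five: C♭ E♭ G𝄫 B𝄫
E♯7♯11: E♯ G𝄪 B♯ D♯ A𝄪
Common to both → none.

none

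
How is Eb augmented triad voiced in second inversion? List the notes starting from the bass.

B – E-flat – G

In root position, Eb augmented triad is E-flat–G–B.
Second inversion puts the fifth (B) in the bass.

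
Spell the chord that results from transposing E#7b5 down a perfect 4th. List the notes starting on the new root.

B#  D##  F#  A#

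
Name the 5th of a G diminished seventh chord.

D-flat

G diminished seventh is built on G; its 5th is a diminished 5th above the root.
A fifth above G uses the letter D, and the diminished 5th above G is D-flat.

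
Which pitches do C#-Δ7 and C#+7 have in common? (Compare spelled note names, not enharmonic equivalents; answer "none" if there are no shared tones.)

C♯

C#-Δ7: C♯ E G♯ B♯
C#+7: C♯ E♯ G𝄪 B
Common to both → C♯.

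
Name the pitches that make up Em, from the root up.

E, G, B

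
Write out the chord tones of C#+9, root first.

C# E# G## B D#

Root C#, quality dominant ninth sharp five:
Root: C#
Major 3rd (3rd): E#
Augmented 5th (5th): G##
Minor 7th (7th): B
Major 9th (9th): D#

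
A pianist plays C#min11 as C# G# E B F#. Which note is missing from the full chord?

C#min11 = C#, E, G#, B, D#, F#. The voicing lacks the 9th (major 9th), D#.

D#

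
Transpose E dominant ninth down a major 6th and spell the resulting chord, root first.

A major 6th down from E is G, so the new chord is G dominant ninth.
- root: G
- major 3rd: B
- perfect 5th: D
- minor 7th: F
- major 9th: A

G – B – D – F – A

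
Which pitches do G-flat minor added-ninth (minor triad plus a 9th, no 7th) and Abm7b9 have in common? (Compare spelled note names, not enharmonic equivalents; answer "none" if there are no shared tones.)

Gb, Bbb, Ab

G-flat minor added-ninth: Gb Bbb Db Ab
Abm7b9: Ab Cb Eb Gb Bbb
Common to both → Gb, Bbb, Ab.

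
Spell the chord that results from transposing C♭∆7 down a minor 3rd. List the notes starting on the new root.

Cb down a minor 3rd → Ab. New chord: Ab major seventh.
Ab — root
C — major 3rd
Eb — perfect 5th
G — major 7th

Ab, C, Eb, G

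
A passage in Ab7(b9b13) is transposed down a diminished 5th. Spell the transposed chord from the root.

Ab down a diminished 5th → D. New chord: D dominant seventh flat nine flat thirteen.
root → D
3rd (major 3rd) → F#
5th (perfect 5th) → A
7th (minor 7th) → C
9th (minor 9th) → Eb
13th (minor 13th) → Bb

D, F#, A, C, Eb, Bb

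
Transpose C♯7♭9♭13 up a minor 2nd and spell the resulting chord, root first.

D, F#, A, C, Eb, Bb

Transposed root: C# → D (minor 2nd up). So we spell D dominant seventh flat nine flat thirteen:
root → D
3rd (major 3rd) → F#
5th (perfect 5th) → A
7th (minor 7th) → C
9th (minor 9th) → Eb
13th (minor 13th) → Bb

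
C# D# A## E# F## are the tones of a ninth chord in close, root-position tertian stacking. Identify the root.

Arranged so that each adjacent pair is a third by letter name: D# – F## – A## – C# – E#.
The bottom of that stack, D#, is the root (this is D# dominant ninth sharp five).

D#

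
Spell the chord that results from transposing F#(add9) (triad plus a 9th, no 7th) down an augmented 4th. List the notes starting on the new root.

C E G D

An augmented 4th down from F# is C, so the new chord is C added-ninth.
Root: C
Major 3rd (3rd): E
Perfect 5th (5th): G
Major 9th (9th): D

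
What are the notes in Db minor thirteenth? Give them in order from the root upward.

Db minor thirteenth: minor thirteenth on D-flat.
- root: D-flat
- minor 3rd: F-flat
- perfect 5th: A-flat
- minor 7th: C-flat
- major 9th: E-flat
- perfect 11th: G-flat
- major 13th: B-flat

D-flat – F-flat – A-flat – C-flat – E-flat – G-flat – B-flat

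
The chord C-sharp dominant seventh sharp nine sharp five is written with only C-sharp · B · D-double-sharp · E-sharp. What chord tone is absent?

G-double-sharp

The full C-sharp dominant seventh sharp nine sharp five chord is C-sharp, E-sharp, G-double-sharp, B, D-double-sharp.
Comparing with the voicing, the augmented 5th (5th) — G-double-sharp — is absent.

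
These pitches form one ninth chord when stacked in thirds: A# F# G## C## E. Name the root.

F#

Arranged so that each adjacent pair is a third by letter name: F# – A# – C## – E – G##.
The bottom of that stack, F#, is the root (this is F# dominant seventh sharp nine sharp five).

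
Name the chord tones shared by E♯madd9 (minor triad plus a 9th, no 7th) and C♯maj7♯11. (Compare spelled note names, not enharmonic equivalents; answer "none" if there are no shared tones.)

E♯madd9 = E♯, G♯, B♯, F𝄪.
C♯maj7♯11 = C♯, E♯, G♯, B♯, F𝄪.
Shared: E♯, G♯, B♯, F𝄪.

E♯ G♯ B♯ F𝄪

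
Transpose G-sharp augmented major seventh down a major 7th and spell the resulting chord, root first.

G-sharp down a major 7th → A. New chord: A augmented major seventh.
A — root
C-sharp — major 3rd
E-sharp — augmented 5th
G-sharp — major 7th

A, C-sharp, E-sharp, G-sharp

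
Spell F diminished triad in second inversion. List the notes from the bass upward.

In root position, F diminished triad is F–A-flat–C-flat.
Second inversion puts the fifth (C-flat) in the bass.

C-flat, F, A-flat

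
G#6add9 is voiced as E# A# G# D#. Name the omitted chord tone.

B#

G#6add9 = G#, B#, D#, E#, A#. The voicing lacks the 3rd (major 3rd), B#.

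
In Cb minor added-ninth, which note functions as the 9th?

D♭

Root of Cb minor added-ninth = C♭. The 9th is a major 9th: C♭ up a major 9th → D♭.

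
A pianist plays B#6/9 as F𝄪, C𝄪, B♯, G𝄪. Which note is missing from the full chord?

D𝄪

B#6/9 = B♯, D𝄪, F𝄪, G𝄪, C𝄪. The voicing lacks the 3rd (major 3rd), D𝄪.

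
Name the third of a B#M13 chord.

D##

Root of B#M13 = B#. The 3rd is a major 3rd: B# up a major 3rd → D##.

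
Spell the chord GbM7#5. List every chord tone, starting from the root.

Gb  Bb  D  F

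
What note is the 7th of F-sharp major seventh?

Root of F-sharp major seventh = F-sharp. The 7th is a major 7th: F-sharp up a major 7th → E-sharp.

E-sharp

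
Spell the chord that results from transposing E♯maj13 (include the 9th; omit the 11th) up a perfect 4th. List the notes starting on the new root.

A#, C##, E#, G##, B#, F##

E# up a perfect 4th → A#. New chord: A# major thirteenth.
Root: A#
Major 3rd (3rd): C##
Perfect 5th (5th): E#
Major 7th (7th): G##
Major 9th (9th): B#
Major 13th (13th): F##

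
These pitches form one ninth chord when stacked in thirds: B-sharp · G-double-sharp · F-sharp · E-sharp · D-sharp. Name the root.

E-sharp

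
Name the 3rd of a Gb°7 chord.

Gb°7 is built on Gb; its 3rd is a minor 3rd above the root.
A third above G uses the letter B, and the minor 3rd above Gb is Bbb.

Bbb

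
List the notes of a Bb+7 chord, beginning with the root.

B♭ – D – F♯ – A♭

Bb+7 is an augmented seventh built on B♭.
- root: B♭
- major 3rd: D
- augmented 5th: F♯
- minor 7th: A♭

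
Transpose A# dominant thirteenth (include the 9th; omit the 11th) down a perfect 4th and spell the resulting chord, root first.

E-sharp, G-double-sharp, B-sharp, D-sharp, F-double-sharp, C-double-sharp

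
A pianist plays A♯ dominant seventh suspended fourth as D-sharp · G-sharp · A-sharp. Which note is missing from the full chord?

A♯ dominant seventh suspended fourth = A-sharp, D-sharp, E-sharp, G-sharp. The voicing lacks the 5th (perfect 5th), E-sharp.

E-sharp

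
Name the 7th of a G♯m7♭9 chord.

F#

Root of G♯m7♭9 = G#. The 7th is a minor 7th: G# up a minor 7th → F#.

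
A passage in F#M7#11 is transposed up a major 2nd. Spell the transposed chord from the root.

G#, B#, D#, F##, C##

Transposed root: F# → G# (major 2nd up). So we spell G# major seventh sharp eleven:
Root: G#
Major 3rd (3rd): B#
Perfect 5th (5th): D#
Major 7th (7th): F##
Augmented 11th (11th): C##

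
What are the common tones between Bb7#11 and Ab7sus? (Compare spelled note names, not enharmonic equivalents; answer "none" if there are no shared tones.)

Ab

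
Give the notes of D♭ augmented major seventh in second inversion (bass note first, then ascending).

A C D-flat F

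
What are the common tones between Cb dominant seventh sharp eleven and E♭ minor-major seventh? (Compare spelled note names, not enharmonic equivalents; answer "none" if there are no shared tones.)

Eb – Gb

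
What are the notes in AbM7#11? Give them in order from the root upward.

A♭ C E♭ G D

AbM7#11: major seventh sharp eleven on A♭.
root → A♭
3rd (major 3rd) → C
5th (perfect 5th) → E♭
7th (major 7th) → G
11th (augmented 11th) → D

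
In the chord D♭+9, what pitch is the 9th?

Root of D♭+9 = Db. The 9th is a major 9th: Db up a major 9th → Eb.

Eb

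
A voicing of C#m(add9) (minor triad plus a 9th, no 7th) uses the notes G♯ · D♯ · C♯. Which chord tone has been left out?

E

C#m(add9) = C♯, E, G♯, D♯. The voicing lacks the 3rd (minor 3rd), E.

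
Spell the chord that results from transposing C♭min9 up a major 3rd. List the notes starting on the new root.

A major 3rd up from Cb is Eb, so the new chord is Eb minor ninth.
root → Eb
3rd (minor 3rd) → Gb
5th (perfect 5th) → Bb
7th (minor 7th) → Db
9th (major 9th) → F

Eb – Gb – Bb – Db – F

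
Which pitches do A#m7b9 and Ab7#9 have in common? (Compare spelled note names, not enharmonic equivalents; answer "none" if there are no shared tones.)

B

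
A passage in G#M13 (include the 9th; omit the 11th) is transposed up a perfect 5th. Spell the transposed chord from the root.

D#, F##, A#, C##, E#, B#

Transposed root: G# → D# (perfect 5th up). So we spell D# major thirteenth:
root → D#
3rd (major 3rd) → F##
5th (perfect 5th) → A#
7th (major 7th) → C##
9th (major 9th) → E#
13th (major 13th) → B#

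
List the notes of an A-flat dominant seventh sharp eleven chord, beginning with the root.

Ab  C  Eb  Gb  D

A-flat dominant seventh sharp eleven: dominant seventh sharp eleven on Ab.
- root: Ab
- major 3rd: C
- perfect 5th: Eb
- minor 7th: Gb
- augmented 11th: D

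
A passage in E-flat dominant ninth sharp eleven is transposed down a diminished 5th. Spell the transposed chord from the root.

A C-sharp E G B D-sharp

A diminished 5th down from E-flat is A, so the new chord is A dominant ninth sharp eleven.
- root: A
- major 3rd: C-sharp
- perfect 5th: E
- minor 7th: G
- major 9th: B
- augmented 11th: D-sharp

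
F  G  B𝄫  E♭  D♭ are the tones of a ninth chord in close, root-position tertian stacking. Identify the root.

E♭

Stacking in thirds gives E♭ – G – B𝄫 – D♭ – F, so E♭ is the root — E♭ dominant ninth flat five.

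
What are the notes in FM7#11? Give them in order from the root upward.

FM7#11: major seventh sharp eleven on F.
- root: F
- major 3rd: A
- perfect 5th: C
- major 7th: E
- augmented 11th: B

F A C E B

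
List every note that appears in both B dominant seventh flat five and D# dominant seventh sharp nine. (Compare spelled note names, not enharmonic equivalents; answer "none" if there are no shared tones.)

B dominant seventh flat five: B D-sharp F A
D# dominant seventh sharp nine: D-sharp F-double-sharp A-sharp C-sharp E-double-sharp
Common to both → D-sharp.

D-sharp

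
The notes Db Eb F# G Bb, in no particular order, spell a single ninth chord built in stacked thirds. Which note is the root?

Eb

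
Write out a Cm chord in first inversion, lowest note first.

Eb  G  C

Cm = C–Eb–G; first inversion → third (Eb) lowest.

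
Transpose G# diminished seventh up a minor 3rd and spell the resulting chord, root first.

A minor 3rd up from G-sharp is B, so the new chord is B diminished seventh.
B — root
D — minor 3rd
F — diminished 5th
A-flat — diminished 7th

B – D – F – A-flat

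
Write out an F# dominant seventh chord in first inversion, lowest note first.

A-sharp, C-sharp, E, F-sharp

F# dominant seventh = F-sharp–A-sharp–C-sharp–E; first inversion → third (A-sharp) lowest.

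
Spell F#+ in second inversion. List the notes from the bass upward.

F#+ = F#–A#–C##; second inversion → fifth (C##) lowest.

C##, F#, A#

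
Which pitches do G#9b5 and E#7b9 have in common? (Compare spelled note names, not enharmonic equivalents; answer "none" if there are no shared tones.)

B#, F#

G#9b5 = G#, B#, D, F#, A#.
E#7b9 = E#, G##, B#, D#, F#.
Shared: B#, F#.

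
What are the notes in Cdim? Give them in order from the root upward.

C – E♭ – G♭

Cdim is a diminished triad built on C.
- root: C
- minor 3rd: E♭
- diminished 5th: G♭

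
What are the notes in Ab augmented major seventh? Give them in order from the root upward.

A-flat, C, E, G

Root A-flat, quality augmented major seventh:
- root: A-flat
- major 3rd: C
- augmented 5th: E
- major 7th: G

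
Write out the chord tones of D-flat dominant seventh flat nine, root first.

D-flat dominant seventh flat nine is a dominant seventh flat nine built on D♭.
- root: D♭
- major 3rd: F
- perfect 5th: A♭
- minor 7th: C♭
- minor 9th: E𝄫

D♭ F A♭ C♭ E𝄫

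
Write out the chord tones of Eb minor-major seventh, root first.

E♭, G♭, B♭, D

Eb minor-major seventh: minor-major seventh on E♭.
root → E♭
3rd (minor 3rd) → G♭
5th (perfect 5th) → B♭
7th (major 7th) → D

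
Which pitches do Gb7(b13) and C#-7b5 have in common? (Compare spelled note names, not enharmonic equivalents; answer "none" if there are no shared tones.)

Gb7(b13) = G♭, B♭, D♭, F♭, E𝄫.
C#-7b5 = C♯, E, G, B.
Shared: none.

none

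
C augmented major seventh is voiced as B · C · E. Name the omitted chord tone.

G-sharp

The full C augmented major seventh chord is C, E, G-sharp, B.
Comparing with the voicing, the augmented 5th (5th) — G-sharp — is absent.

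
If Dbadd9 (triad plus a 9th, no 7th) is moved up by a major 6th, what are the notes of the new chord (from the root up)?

Bb  D  F  C

Transposed root: Db → Bb (major 6th up). So we spell Bb added-ninth:
- root: Bb
- major 3rd: D
- perfect 5th: F
- major 9th: C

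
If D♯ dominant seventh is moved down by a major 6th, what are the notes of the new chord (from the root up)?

F-sharp  A-sharp  C-sharp  E

A major 6th down from D-sharp is F-sharp, so the new chord is F-sharp dominant seventh.
- root: F-sharp
- major 3rd: A-sharp
- perfect 5th: C-sharp
- minor 7th: E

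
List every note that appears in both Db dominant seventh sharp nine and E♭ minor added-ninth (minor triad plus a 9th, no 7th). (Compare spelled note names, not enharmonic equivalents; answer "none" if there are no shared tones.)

Db dominant seventh sharp nine = Db, F, Ab, Cb, E.
E♭ minor added-ninth = Eb, Gb, Bb, F.
Shared: F.

F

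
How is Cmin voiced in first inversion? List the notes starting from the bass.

In root position, Cmin is C–Eb–G.
First inversion puts the third (Eb) in the bass.

Eb, G, C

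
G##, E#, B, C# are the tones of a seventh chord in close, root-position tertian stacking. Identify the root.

Stacking in thirds gives C# – E# – G## – B, so C# is the root — C# augmented seventh.

C#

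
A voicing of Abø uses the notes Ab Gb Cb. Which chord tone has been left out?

Ebb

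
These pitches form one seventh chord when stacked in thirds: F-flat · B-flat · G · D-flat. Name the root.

Arranged so that each adjacent pair is a third by letter name: G – B-flat – D-flat – F-flat.
The bottom of that stack, G, is the root (this is G diminished seventh).

G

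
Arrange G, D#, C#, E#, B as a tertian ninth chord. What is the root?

C#

Arranged so that each adjacent pair is a third by letter name: C# – E# – G – B – D#.
The bottom of that stack, C#, is the root (this is C# dominant ninth flat five).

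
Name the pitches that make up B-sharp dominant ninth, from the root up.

B#, D##, F##, A#, C##

B-sharp dominant ninth: dominant ninth on B#.
B# — root
D## — major 3rd
F## — perfect 5th
A# — minor 7th
C## — major 9th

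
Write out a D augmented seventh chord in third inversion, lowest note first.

D augmented seventh = D–F-sharp–A-sharp–C; third inversion → seventh (C) lowest.

C, D, F-sharp, A-sharp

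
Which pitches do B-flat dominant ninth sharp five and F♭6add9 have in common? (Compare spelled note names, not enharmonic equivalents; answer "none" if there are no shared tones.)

Ab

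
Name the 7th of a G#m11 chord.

F♯

Root of G#m11 = G♯. The 7th is a minor 7th: G♯ up a minor 7th → F♯.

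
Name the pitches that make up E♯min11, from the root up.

E#  G#  B#  D#  F##  A#

E♯min11: minor eleventh on E#.
root → E#
3rd (minor 3rd) → G#
5th (perfect 5th) → B#
7th (minor 7th) → D#
9th (major 9th) → F##
11th (perfect 11th) → A#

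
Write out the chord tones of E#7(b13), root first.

E#7(b13): dominant seventh flat thirteen on E♯.
root → E♯
3rd (major 3rd) → G𝄪
5th (perfect 5th) → B♯
7th (minor 7th) → D♯
13th (minor 13th) → C♯

E♯ – G𝄪 – B♯ – D♯ – C♯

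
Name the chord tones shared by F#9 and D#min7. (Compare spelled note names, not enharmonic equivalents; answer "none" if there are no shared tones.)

F#9 = F♯, A♯, C♯, E, G♯.
D#min7 = D♯, F♯, A♯, C♯.
Shared: F♯, A♯, C♯.

F♯, A♯, C♯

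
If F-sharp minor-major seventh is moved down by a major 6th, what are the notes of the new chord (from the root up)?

A  C  E  G#

F# down a major 6th → A. New chord: A minor-major seventh.
A — root
C — minor 3rd
E — perfect 5th
G# — major 7th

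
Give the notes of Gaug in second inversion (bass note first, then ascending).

In root position, Gaug is G–B–D#.
Second inversion puts the fifth (D#) in the bass.

D#  G  B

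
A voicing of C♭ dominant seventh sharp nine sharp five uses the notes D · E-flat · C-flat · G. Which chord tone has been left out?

B-double-flat

C♭ dominant seventh sharp nine sharp five = C-flat, E-flat, G, B-double-flat, D. The voicing lacks the 7th (minor 7th), B-double-flat.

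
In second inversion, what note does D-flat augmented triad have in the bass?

A

D-flat augmented triad = D-flat–F–A. Second inversion → fifth in the bass = A.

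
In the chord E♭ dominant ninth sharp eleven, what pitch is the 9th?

Root of E♭ dominant ninth sharp eleven = E-flat. The 9th is a major 9th: E-flat up a major 9th → F.

F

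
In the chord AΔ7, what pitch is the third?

Root of AΔ7 = A. The 3rd is a major 3rd: A up a major 3rd → C#.

C#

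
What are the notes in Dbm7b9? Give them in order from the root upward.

D♭, F♭, A♭, C♭, E𝄫

Dbm7b9: minor seventh flat nine on D♭.
D♭ — root
F♭ — minor 3rd
A♭ — perfect 5th
C♭ — minor 7th
E𝄫 — minor 9th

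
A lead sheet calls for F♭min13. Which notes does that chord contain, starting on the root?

Fb, Abb, Cb, Ebb, Gb, Bbb, Db

F♭min13: minor thirteenth on Fb.
- root: Fb
- minor 3rd: Abb
- perfect 5th: Cb
- minor 7th: Ebb
- major 9th: Gb
- perfect 11th: Bbb
- major 13th: Db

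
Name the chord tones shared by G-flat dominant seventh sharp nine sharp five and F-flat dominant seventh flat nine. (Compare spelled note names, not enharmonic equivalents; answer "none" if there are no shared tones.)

G-flat dominant seventh sharp nine sharp five: G-flat B-flat D F-flat A
F-flat dominant seventh flat nine: F-flat A-flat C-flat E-double-flat G-double-flat
Common to both → F-flat.

F-flat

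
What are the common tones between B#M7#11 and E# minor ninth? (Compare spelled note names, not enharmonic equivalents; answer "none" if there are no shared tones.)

B#M7#11: B♯ D𝄪 F𝄪 A𝄪 E𝄪
E# minor ninth: E♯ G♯ B♯ D♯ F𝄪
Common to both → B♯, F𝄪.

B♯, F𝄪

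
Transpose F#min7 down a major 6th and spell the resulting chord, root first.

A – C – E – G

F♯ down a major 6th → A. New chord: A minor seventh.
- root: A
- minor 3rd: C
- perfect 5th: E
- minor 7th: G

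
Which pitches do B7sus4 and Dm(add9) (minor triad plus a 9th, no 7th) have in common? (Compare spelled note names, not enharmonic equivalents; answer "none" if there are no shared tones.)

E A

B7sus4 = B, E, F#, A.
Dm(add9) = D, F, A, E.
Shared: E, A.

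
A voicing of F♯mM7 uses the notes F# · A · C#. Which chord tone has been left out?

E#

F♯mM7 = F#, A, C#, E#. The voicing lacks the 7th (major 7th), E#.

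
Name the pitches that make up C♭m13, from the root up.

Cb  Ebb  Gb  Bbb  Db  Fb  Ab

Root Cb, quality minor thirteenth:
Cb — root
Ebb — minor 3rd
Gb — perfect 5th
Bbb — minor 7th
Db — major 9th
Fb — perfect 11th
Ab — major 13th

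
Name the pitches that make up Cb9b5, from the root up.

Cb9b5: dominant ninth flat five on Cb.
Root: Cb
Major 3rd (3rd): Eb
Diminished 5th (5th): Gbb
Minor 7th (7th): Bbb
Major 9th (9th): Db

Cb, Eb, Gbb, Bbb, Db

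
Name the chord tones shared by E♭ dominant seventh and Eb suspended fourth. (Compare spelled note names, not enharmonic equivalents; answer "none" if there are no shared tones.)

E♭ dominant seventh = E-flat, G, B-flat, D-flat.
Eb suspended fourth = E-flat, A-flat, B-flat.
Shared: E-flat, B-flat.

E-flat  B-flat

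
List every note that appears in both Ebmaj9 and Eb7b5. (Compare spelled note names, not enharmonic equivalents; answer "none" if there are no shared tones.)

E♭  G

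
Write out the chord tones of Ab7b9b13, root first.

Ab, C, Eb, Gb, Bbb, Fb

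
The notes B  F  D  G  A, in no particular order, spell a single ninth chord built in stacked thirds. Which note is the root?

Arranged so that each adjacent pair is a third by letter name: G – B – D – F – A.
The bottom of that stack, G, is the root (this is G dominant ninth).

G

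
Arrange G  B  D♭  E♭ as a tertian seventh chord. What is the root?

E♭

Stacking in thirds gives E♭ – G – B – D♭, so E♭ is the root — E♭ augmented seventh.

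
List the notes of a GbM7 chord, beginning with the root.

Root G♭, quality major seventh:
Root: G♭
Major 3rd (3rd): B♭
Perfect 5th (5th): D♭
Major 7th (7th): F

G♭, B♭, D♭, F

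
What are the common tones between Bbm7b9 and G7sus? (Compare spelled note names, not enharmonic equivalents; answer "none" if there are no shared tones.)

Bbm7b9 = B♭, D♭, F, A♭, C♭.
G7sus = G, C, D, F.
Shared: F.

F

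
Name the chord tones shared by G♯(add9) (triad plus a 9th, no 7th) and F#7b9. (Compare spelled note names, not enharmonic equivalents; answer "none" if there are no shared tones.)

A#

G♯(add9) = G#, B#, D#, A#.
F#7b9 = F#, A#, C#, E, G.
Shared: A#.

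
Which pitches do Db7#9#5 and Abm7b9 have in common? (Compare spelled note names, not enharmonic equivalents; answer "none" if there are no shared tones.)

Db7#9#5 = Db, F, A, Cb, E.
Abm7b9 = Ab, Cb, Eb, Gb, Bbb.
Shared: Cb.

Cb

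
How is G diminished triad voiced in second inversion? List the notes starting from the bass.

In root position, G diminished triad is G–Bb–Db.
Second inversion puts the fifth (Db) in the bass.

Db  G  Bb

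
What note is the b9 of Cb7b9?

D𝄫

Cb7b9 is built on C♭; its 9th is a minor 9th above the root.
A second above C uses the letter D, and the minor 9th above C♭ is D𝄫.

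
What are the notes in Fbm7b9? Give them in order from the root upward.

F♭ A𝄫 C♭ E𝄫 G𝄫

Fbm7b9: minor seventh flat nine on F♭.
F♭ — root
A𝄫 — minor 3rd
C♭ — perfect 5th
E𝄫 — minor 7th
G𝄫 — minor 9th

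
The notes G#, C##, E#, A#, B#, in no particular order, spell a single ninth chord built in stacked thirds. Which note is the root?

A#

Arranged so that each adjacent pair is a third by letter name: A# – C## – E# – G# – B#.
The bottom of that stack, A#, is the root (this is A# dominant ninth).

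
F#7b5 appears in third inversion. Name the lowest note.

F#7b5 in root position is F#–A#–C–E.
Third inversion places the seventh in the bass, which is E.

E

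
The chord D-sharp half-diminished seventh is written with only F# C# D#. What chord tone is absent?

The full D-sharp half-diminished seventh chord is D#, F#, A, C#.
Comparing with the voicing, the diminished 5th (5th) — A — is absent.

A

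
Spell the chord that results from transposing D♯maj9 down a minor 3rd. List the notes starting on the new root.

Transposed root: D♯ → B♯ (minor 3rd down). So we spell B♯ major ninth:
B♯ — root
D𝄪 — major 3rd
F𝄪 — perfect 5th
A𝄪 — major 7th
C𝄪 — major 9th

B♯, D𝄪, F𝄪, A𝄪, C𝄪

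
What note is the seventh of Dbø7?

C♭

Dbø7 is built on D♭; its 7th is a minor 7th above the root.
A seventh above D uses the letter C, and the minor 7th above D♭ is C♭.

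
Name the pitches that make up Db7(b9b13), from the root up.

D♭ – F – A♭ – C♭ – E𝄫 – B𝄫

Db7(b9b13) is a dominant seventh flat nine flat thirteen built on D♭.
D♭ — root
F — major 3rd
A♭ — perfect 5th
C♭ — minor 7th
E𝄫 — minor 9th
B𝄫 — minor 13th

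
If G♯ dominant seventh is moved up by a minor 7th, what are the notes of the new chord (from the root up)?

F#  A#  C#  E

G# up a minor 7th → F#. New chord: F# dominant seventh.
- root: F#
- major 3rd: A#
- perfect 5th: C#
- minor 7th: E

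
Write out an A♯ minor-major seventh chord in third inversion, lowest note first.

A♯ minor-major seventh = A-sharp–C-sharp–E-sharp–G-double-sharp; third inversion → seventh (G-double-sharp) lowest.

G-double-sharp  A-sharp  C-sharp  E-sharp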